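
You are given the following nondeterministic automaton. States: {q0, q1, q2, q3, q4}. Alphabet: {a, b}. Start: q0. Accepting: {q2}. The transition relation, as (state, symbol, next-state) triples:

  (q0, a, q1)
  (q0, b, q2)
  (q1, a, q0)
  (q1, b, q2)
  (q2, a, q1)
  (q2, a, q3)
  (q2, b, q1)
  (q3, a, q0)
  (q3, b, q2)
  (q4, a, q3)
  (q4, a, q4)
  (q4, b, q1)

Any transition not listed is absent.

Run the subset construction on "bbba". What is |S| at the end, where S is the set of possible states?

Start in {q0}.
Read 'b': q0→{q2}; now {q2}.
Read 'b': q2→{q1}; now {q1}.
Read 'b': q1→{q2}; now {q2}.
Read 'a': q2→{q1, q3}; now {q1, q3}.
That set has 2 states.

2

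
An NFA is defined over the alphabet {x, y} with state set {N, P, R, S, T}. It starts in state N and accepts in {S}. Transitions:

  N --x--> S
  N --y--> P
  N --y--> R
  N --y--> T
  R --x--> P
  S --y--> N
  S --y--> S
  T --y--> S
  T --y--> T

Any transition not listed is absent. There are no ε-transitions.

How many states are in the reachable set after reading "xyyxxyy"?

0

Start in {N}.
Read 'x': {N} → {S}.
Read 'y': {S} → {N, S}.
Read 'y': {N, S} → {N, P, R, S, T}.
Read 'x': {N, P, R, S, T} → {P, S}.
Read 'x': {P, S} → ∅.
The set is empty and remains empty for the remaining 2 symbols.
That set has 0 states.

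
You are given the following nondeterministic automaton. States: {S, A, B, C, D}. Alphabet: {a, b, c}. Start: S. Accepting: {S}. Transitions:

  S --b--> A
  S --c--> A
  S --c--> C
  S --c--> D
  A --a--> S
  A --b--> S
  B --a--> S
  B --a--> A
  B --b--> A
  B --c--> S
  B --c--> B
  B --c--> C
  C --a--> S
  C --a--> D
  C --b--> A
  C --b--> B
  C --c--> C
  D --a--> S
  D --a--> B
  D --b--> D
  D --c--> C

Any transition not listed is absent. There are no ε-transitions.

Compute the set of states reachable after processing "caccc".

Start in {S}.
Read 'c': S→{A, C, D}; now {A, C, D}.
Read 'a': A→{S}, C→{S, D}, D→{S, B}; now {S, B, D}.
Read 'c': S→{A, C, D}, B→{S, B, C}, D→{C}; now {S, A, B, C, D}.
Read 'c': S→{A, C, D}, A→∅, B→{S, B, C}, C→{C}, D→{C}; now {S, A, B, C, D}.
Read 'c': S→{A, C, D}, A→∅, B→{S, B, C}, C→{C}, D→{C}; now {S, A, B, C, D}.

{S, A, B, C, D}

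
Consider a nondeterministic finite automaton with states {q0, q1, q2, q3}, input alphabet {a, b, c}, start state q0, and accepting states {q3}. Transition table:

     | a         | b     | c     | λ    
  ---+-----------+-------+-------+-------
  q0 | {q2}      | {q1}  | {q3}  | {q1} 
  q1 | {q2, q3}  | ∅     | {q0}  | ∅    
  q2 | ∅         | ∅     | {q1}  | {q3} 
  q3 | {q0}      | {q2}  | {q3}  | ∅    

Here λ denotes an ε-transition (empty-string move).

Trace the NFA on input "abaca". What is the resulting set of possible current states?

Start: ε-closure({q0}) = {q0, q1}.
Read 'a': q0→{q2}, q1→{q2, q3}; now {q2, q3}.
Read 'b': q2→∅, q3→{q2}; union {q2}; ε-closure = {q2, q3}.
Read 'a': q2→∅, q3→{q0}; union {q0}; ε-closure = {q0, q1}.
Read 'c': q0→{q3}, q1→{q0}; union {q0, q3}; ε-closure = {q0, q1, q3}.
Read 'a': q0→{q2}, q1→{q2, q3}, q3→{q0}; union {q0, q2, q3}; ε-closure = {q0, q1, q2, q3}.

{q0, q1, q2, q3}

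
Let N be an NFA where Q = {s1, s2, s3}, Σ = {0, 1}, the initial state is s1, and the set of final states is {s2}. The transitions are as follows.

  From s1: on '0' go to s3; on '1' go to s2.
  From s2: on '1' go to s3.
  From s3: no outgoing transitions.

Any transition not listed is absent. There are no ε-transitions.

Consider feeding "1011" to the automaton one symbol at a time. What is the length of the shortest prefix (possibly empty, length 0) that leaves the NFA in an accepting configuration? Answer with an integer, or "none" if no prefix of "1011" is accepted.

Start in {s1}.
Read '1': s1→{s2}; now {s2}.
None of the earlier sets intersect F, but {s2} does.

1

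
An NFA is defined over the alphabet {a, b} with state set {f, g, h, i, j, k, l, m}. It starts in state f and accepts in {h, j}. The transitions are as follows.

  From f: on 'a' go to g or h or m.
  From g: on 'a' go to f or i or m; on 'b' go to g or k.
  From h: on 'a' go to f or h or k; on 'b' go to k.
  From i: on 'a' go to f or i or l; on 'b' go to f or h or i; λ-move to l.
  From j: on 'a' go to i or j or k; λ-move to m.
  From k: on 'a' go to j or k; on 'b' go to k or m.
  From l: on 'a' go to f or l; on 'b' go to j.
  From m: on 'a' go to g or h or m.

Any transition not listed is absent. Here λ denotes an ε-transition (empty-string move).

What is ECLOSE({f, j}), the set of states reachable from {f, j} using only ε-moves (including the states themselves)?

{f, j, m}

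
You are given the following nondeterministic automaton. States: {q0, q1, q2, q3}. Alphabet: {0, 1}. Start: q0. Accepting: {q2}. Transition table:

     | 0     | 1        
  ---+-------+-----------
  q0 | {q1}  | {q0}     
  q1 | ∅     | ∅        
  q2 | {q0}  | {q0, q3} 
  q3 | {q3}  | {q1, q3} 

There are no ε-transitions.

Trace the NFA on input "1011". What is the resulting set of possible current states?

∅

Start in {q0}.
Read '1': {q0} → {q0}.
Read '0': {q0} → {q1}.
Read '1': {q1} → ∅.
The set is empty and remains empty for the remaining 1 symbol.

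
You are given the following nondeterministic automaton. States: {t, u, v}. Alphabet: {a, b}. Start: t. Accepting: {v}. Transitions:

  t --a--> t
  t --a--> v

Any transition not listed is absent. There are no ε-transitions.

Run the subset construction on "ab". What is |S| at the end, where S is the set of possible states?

0

Start in {t}.
Read 'a': t→{t, v}; now {t, v}.
Read 'b': t→∅, v→∅; now ∅.
That set has 0 states.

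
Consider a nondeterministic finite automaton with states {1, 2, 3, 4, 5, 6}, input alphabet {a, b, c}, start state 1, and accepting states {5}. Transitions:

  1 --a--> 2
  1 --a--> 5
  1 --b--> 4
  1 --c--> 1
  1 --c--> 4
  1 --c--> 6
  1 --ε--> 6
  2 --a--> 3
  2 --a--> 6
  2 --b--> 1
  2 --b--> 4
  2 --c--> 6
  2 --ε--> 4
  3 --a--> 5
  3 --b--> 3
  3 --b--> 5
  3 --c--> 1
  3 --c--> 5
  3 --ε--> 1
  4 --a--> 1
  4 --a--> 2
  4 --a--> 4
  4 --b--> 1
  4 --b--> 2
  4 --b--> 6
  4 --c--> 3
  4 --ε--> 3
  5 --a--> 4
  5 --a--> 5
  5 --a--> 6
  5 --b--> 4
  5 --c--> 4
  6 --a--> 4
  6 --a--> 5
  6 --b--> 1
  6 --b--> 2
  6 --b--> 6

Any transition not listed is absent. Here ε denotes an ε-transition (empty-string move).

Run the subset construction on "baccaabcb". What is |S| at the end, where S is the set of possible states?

Start: ε-closure({1}) = {1, 6}.
Read 'b': 1→{4}, 6→{1, 2, 6}; union {1, 2, 4, 6}; ε-closure = {1, 2, 3, 4, 6}.
Read 'a': 1→{2, 5}, 2→{3, 6}, 3→{5}, 4→{1, 2, 4}, 6→{4, 5}; now {1, 2, 3, 4, 5, 6}.
Read 'c': 1→{1, 4, 6}, 2→{6}, 3→{1, 5}, 4→{3}, 5→{4}, 6→∅; now {1, 3, 4, 5, 6}.
Read 'c': 1→{1, 4, 6}, 3→{1, 5}, 4→{3}, 5→{4}, 6→∅; now {1, 3, 4, 5, 6}.
Read 'a': 1→{2, 5}, 3→{5}, 4→{1, 2, 4}, 5→{4, 5, 6}, 6→{4, 5}; union {1, 2, 4, 5, 6}; ε-closure = {1, 2, 3, 4, 5, 6}.
Read 'a': 1→{2, 5}, 2→{3, 6}, 3→{5}, 4→{1, 2, 4}, 5→{4, 5, 6}, 6→{4, 5}; now {1, 2, 3, 4, 5, 6}.
Read 'b': 1→{4}, 2→{1, 4}, 3→{3, 5}, 4→{1, 2, 6}, 5→{4}, 6→{1, 2, 6}; now {1, 2, 3, 4, 5, 6}.
Read 'c': 1→{1, 4, 6}, 2→{6}, 3→{1, 5}, 4→{3}, 5→{4}, 6→∅; now {1, 3, 4, 5, 6}.
Read 'b': 1→{4}, 3→{3, 5}, 4→{1, 2, 6}, 5→{4}, 6→{1, 2, 6}; now {1, 2, 3, 4, 5, 6}.
That set has 6 states.

6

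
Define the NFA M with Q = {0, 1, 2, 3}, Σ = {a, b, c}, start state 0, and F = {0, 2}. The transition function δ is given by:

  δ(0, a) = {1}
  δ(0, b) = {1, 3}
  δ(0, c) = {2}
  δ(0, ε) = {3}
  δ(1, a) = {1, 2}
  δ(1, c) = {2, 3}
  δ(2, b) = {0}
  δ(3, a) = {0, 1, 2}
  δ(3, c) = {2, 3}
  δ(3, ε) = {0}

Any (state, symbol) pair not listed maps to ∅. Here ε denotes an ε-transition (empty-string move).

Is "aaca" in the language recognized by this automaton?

Start: ε-closure({0}) = {0, 3}.
Read 'a': 0→{1}, 3→{0, 1, 2}; union {0, 1, 2}; ε-closure = {0, 1, 2, 3}.
Read 'a': 0→{1}, 1→{1, 2}, 2→∅, 3→{0, 1, 2}; union {0, 1, 2}; ε-closure = {0, 1, 2, 3}.
Read 'c': 0→{2}, 1→{2, 3}, 2→∅, 3→{2, 3}; union {2, 3}; ε-closure = {0, 2, 3}.
Read 'a': 0→{1}, 2→∅, 3→{0, 1, 2}; union {0, 1, 2}; ε-closure = {0, 1, 2, 3}.
The final set {0, 1, 2, 3} contains the accepting states 0, 2.

Yes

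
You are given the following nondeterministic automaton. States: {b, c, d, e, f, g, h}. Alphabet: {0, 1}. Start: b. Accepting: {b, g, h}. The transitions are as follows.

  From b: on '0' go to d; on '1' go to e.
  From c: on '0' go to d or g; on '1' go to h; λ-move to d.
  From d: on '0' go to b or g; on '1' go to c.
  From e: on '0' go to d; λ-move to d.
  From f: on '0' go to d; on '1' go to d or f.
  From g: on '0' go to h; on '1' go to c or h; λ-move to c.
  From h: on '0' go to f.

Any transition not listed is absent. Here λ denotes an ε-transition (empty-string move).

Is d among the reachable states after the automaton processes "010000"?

Yes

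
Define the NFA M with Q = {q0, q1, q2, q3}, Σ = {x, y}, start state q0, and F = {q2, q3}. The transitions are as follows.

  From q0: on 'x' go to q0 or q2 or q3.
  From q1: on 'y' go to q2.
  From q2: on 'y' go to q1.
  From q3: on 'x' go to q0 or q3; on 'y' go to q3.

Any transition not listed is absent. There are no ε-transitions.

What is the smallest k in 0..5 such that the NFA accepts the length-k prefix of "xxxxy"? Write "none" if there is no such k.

1

Start in {q0}.
Read 'x': {q0} → {q0, q2, q3}.
None of the earlier sets intersect F, but {q0, q2, q3} does.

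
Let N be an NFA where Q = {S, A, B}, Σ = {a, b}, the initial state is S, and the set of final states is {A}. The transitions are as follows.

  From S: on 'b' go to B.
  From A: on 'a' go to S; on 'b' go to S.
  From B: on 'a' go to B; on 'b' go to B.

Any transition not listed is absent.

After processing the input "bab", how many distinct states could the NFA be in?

Start in {S}.
Read 'b': S→{B}; now {B}.
Read 'a': B→{B}; now {B}.
Read 'b': B→{B}; now {B}.
That set has 1 state.

1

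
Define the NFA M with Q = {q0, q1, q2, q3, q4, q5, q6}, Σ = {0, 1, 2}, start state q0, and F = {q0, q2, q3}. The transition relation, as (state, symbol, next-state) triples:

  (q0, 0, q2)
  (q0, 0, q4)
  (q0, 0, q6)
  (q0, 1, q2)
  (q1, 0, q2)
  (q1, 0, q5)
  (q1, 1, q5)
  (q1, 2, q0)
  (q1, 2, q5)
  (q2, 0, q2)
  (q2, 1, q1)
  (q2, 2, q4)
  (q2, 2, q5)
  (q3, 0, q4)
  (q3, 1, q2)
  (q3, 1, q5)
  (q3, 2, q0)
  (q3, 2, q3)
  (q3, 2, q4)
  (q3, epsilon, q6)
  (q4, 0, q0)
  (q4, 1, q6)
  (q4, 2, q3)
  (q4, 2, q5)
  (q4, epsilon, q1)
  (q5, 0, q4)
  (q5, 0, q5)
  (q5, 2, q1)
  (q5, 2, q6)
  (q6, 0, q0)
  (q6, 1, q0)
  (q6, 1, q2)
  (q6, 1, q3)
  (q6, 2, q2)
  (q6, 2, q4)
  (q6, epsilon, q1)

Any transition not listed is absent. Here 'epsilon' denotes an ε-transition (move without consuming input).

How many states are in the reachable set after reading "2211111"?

0

Start in {q0}.
Read '2': {q0} → ∅.
The set is empty and remains empty for the remaining 6 symbols.
That set has 0 states.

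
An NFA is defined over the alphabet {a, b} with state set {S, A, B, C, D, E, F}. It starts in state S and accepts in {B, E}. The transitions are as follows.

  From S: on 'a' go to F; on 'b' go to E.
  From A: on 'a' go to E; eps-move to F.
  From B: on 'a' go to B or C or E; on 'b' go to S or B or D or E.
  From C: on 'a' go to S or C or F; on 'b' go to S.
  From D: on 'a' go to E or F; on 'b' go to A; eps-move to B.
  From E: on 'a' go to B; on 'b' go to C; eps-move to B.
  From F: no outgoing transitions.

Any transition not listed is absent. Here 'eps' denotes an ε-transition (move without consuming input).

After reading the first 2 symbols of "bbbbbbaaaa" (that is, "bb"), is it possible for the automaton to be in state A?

Start in {S}.
Read 'b': S→{E}; union {E}; ε-closure = {B, E}.
Read 'b': B→{S, B, D, E}, E→{C}; now {S, B, C, D, E}.
State A is not in {S, B, C, D, E}.

No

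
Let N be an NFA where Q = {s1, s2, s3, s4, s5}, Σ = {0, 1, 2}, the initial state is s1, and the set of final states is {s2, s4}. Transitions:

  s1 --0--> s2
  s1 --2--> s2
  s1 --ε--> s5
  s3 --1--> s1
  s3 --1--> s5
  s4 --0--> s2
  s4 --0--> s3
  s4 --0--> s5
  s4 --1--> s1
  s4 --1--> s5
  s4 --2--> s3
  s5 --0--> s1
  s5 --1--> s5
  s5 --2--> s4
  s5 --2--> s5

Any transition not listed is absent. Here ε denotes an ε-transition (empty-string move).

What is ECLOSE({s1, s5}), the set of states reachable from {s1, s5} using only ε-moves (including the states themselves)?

{s1, s5}

Begin with {s1, s5}.
No ε-moves leave this set, so the closure equals the set itself.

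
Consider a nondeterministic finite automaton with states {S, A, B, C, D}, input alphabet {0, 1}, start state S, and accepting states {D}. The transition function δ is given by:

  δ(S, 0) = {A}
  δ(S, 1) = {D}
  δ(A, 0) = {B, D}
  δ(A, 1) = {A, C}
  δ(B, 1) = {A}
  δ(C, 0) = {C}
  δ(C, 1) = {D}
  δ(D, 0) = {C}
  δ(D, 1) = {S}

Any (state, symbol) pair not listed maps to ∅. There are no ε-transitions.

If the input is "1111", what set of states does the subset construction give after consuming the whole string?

Start in {S}.
Read '1': {S} → {D}.
Read '1': {D} → {S}.
Read '1': {S} → {D}.
Read '1': {D} → {S}.

{S}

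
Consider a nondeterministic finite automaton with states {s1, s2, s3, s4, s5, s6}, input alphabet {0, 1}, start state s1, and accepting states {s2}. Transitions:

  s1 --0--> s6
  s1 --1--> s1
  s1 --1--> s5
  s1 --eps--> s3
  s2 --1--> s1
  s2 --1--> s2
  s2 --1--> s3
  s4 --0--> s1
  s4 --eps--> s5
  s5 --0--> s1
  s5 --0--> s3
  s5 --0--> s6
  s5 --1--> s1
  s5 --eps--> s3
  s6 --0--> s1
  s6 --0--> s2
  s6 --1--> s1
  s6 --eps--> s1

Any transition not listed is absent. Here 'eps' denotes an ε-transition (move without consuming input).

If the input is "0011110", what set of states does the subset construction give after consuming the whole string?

{s1, s3, s6}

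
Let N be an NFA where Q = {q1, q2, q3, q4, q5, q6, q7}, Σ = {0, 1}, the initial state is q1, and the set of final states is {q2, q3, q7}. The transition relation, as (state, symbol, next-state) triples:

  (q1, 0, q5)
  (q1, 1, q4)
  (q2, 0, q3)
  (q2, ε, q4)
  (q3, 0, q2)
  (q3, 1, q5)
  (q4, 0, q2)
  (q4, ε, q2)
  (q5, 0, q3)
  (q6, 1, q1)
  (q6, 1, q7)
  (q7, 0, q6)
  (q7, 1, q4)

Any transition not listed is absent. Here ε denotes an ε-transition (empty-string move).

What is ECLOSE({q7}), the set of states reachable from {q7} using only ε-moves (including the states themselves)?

{q7}

Begin with {q7}.
No ε-moves leave this set, so the closure equals the set itself.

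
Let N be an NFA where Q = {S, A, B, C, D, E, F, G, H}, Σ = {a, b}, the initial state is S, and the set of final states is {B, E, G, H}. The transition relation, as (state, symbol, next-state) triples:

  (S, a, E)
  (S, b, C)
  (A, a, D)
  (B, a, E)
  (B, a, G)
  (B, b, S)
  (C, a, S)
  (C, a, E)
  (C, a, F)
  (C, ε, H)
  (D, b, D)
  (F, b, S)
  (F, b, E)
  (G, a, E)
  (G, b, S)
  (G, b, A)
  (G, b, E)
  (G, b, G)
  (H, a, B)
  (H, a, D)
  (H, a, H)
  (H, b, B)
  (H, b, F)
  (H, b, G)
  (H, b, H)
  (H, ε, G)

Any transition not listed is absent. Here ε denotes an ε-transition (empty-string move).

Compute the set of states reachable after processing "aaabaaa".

Start in {S}.
Read 'a': S→{E}; now {E}.
Read 'a': E→∅; now ∅.
The set is empty and remains empty for the remaining 5 symbols.

∅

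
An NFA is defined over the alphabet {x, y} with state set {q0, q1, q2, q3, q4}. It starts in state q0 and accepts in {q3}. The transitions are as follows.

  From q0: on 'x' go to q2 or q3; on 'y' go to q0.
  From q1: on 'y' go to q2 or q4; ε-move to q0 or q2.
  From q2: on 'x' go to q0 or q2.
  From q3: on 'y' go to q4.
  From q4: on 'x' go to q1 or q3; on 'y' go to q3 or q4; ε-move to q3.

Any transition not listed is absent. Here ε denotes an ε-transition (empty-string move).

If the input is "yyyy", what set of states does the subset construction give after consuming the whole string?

{q0}

Start in {q0}.
Read 'y': {q0} → {q0}.
Read 'y': {q0} → {q0}.
Read 'y': {q0} → {q0}.
Read 'y': {q0} → {q0}.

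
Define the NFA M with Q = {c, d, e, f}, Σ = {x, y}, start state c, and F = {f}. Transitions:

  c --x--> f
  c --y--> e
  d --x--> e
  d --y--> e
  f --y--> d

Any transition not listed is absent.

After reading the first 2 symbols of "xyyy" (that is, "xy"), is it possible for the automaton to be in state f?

No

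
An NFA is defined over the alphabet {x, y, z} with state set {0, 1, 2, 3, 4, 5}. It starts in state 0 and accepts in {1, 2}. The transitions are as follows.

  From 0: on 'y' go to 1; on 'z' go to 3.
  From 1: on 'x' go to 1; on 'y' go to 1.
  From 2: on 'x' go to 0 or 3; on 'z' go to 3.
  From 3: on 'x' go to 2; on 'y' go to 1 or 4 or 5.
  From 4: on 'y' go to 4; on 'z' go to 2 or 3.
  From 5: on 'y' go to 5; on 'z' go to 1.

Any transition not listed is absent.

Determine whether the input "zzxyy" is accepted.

Start in {0}.
Read 'z': {0} → {3}.
Read 'z': {3} → ∅.
The set is empty and remains empty for the remaining 3 symbols.
The final set ∅ contains no accepting state.

No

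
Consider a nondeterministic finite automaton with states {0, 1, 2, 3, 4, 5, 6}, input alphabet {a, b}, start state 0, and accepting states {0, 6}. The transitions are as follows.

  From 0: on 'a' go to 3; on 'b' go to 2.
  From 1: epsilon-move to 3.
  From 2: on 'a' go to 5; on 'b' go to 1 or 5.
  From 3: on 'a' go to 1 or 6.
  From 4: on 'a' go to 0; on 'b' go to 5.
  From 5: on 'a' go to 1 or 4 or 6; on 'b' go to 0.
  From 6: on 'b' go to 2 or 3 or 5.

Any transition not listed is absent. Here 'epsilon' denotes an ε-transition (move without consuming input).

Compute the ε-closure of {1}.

{1, 3}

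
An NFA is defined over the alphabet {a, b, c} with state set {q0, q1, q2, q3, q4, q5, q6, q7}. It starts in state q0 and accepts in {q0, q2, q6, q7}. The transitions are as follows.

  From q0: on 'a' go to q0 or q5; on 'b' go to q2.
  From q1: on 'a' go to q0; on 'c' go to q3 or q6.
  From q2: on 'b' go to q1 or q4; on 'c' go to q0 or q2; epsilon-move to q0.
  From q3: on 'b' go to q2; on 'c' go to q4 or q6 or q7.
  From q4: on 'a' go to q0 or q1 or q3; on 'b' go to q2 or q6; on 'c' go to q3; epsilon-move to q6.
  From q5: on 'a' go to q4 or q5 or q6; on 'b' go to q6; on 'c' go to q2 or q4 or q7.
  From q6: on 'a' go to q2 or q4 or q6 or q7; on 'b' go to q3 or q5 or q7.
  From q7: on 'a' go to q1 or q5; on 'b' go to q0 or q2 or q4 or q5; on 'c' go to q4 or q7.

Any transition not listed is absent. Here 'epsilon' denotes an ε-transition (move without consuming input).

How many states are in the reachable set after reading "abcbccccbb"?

8

Start in {q0}.
Read 'a': {q0} → {q0, q5}.
Read 'b': {q0, q5} → {q0, q2, q6}.
Read 'c': {q0, q2, q6} → {q0, q2}.
Read 'b': {q0, q2} → {q0, q1, q2, q4, q6}.
Read 'c': {q0, q1, q2, q4, q6} → {q0, q2, q3, q6}.
Read 'c': {q0, q2, q3, q6} → {q0, q2, q4, q6, q7}.
Read 'c': {q0, q2, q4, q6, q7} → {q0, q2, q3, q4, q6, q7}.
Read 'c': {q0, q2, q3, q4, q6, q7} → {q0, q2, q3, q4, q6, q7}.
Read 'b': {q0, q2, q3, q4, q6, q7} → {q0, q1, q2, q3, q4, q5, q6, q7}.
Read 'b': {q0, q1, q2, q3, q4, q5, q6, q7} → {q0, q1, q2, q3, q4, q5, q6, q7}.
That set has 8 states.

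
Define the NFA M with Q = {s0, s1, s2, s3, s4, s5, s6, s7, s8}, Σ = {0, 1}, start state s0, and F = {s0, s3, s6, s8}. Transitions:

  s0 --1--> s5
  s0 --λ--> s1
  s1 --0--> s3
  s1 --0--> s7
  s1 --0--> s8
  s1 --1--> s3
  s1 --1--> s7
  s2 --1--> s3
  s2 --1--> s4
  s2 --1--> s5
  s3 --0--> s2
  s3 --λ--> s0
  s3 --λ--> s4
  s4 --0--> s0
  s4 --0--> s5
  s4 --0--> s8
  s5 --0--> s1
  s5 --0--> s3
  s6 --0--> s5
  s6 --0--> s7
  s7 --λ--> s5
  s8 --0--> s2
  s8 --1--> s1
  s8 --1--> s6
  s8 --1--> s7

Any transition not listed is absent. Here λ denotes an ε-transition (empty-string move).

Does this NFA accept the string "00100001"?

Start: ε-closure({s0}) = {s0, s1}.
Read '0': s0→∅, s1→{s3, s7, s8}; union {s3, s7, s8}; ε-closure = {s0, s1, s3, s4, s5, s7, s8}.
Read '0': s0→∅, s1→{s3, s7, s8}, s3→{s2}, s4→{s0, s5, s8}, s5→{s1, s3}, s7→∅, s8→{s2}; union {s0, s1, s2, s3, s5, s7, s8}; ε-closure = {s0, s1, s2, s3, s4, s5, s7, s8}.
Read '1': s0→{s5}, s1→{s3, s7}, s2→{s3, s4, s5}, s3→∅, s4→∅, s5→∅, s7→∅, s8→{s1, s6, s7}; union {s1, s3, s4, s5, s6, s7}; ε-closure = {s0, s1, s3, s4, s5, s6, s7}.
Read '0': s0→∅, s1→{s3, s7, s8}, s3→{s2}, s4→{s0, s5, s8}, s5→{s1, s3}, s6→{s5, s7}, s7→∅; union {s0, s1, s2, s3, s5, s7, s8}; ε-closure = {s0, s1, s2, s3, s4, s5, s7, s8}.
Read '0': s0→∅, s1→{s3, s7, s8}, s2→∅, s3→{s2}, s4→{s0, s5, s8}, s5→{s1, s3}, s7→∅, s8→{s2}; union {s0, s1, s2, s3, s5, s7, s8}; ε-closure = {s0, s1, s2, s3, s4, s5, s7, s8}.
Read '0': s0→∅, s1→{s3, s7, s8}, s2→∅, s3→{s2}, s4→{s0, s5, s8}, s5→{s1, s3}, s7→∅, s8→{s2}; union {s0, s1, s2, s3, s5, s7, s8}; ε-closure = {s0, s1, s2, s3, s4, s5, s7, s8}.
Read '0': s0→∅, s1→{s3, s7, s8}, s2→∅, s3→{s2}, s4→{s0, s5, s8}, s5→{s1, s3}, s7→∅, s8→{s2}; union {s0, s1, s2, s3, s5, s7, s8}; ε-closure = {s0, s1, s2, s3, s4, s5, s7, s8}.
Read '1': s0→{s5}, s1→{s3, s7}, s2→{s3, s4, s5}, s3→∅, s4→∅, s5→∅, s7→∅, s8→{s1, s6, s7}; union {s1, s3, s4, s5, s6, s7}; ε-closure = {s0, s1, s3, s4, s5, s6, s7}.
The final set {s0, s1, s3, s4, s5, s6, s7} contains the accepting states s0, s3, s6.

Yes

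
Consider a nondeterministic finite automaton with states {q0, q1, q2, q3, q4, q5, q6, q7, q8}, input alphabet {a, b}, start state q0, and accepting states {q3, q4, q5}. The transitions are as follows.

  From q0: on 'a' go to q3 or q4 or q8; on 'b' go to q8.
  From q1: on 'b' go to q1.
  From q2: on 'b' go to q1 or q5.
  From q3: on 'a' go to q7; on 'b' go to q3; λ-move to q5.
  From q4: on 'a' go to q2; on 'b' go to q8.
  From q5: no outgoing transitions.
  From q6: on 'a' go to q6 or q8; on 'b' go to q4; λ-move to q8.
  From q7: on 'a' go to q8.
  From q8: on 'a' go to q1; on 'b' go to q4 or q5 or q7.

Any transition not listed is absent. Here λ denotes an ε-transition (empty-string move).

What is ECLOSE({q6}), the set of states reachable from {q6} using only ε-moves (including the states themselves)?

{q6, q8}

Begin with {q6}.
ε-move q6 → q8; add q8.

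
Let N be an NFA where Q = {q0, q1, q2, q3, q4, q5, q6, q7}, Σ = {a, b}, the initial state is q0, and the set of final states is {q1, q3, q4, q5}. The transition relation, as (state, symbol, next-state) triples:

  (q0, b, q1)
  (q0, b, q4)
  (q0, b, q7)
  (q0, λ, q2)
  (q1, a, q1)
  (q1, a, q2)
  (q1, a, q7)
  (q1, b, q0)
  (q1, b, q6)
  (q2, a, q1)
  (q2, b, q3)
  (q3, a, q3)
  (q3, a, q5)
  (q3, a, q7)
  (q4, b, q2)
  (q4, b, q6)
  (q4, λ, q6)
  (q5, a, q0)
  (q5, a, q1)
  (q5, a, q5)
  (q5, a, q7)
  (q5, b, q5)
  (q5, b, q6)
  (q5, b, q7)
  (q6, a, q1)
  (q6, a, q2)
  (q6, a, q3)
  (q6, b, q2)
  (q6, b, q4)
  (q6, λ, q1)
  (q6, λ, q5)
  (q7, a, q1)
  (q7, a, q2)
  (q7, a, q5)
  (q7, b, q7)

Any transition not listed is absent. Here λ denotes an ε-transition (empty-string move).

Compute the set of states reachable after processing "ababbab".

Start: ε-closure({q0}) = {q0, q2}.
Read 'a': q0→∅, q2→{q1}; now {q1}.
Read 'b': q1→{q0, q6}; union {q0, q6}; ε-closure = {q0, q1, q2, q5, q6}.
Read 'a': q0→∅, q1→{q1, q2, q7}, q2→{q1}, q5→{q0, q1, q5, q7}, q6→{q1, q2, q3}; now {q0, q1, q2, q3, q5, q7}.
Read 'b': q0→{q1, q4, q7}, q1→{q0, q6}, q2→{q3}, q3→∅, q5→{q5, q6, q7}, q7→{q7}; union {q0, q1, q3, q4, q5, q6, q7}; ε-closure = {q0, q1, q2, q3, q4, q5, q6, q7}.
Read 'b': q0→{q1, q4, q7}, q1→{q0, q6}, q2→{q3}, q3→∅, q4→{q2, q6}, q5→{q5, q6, q7}, q6→{q2, q4}, q7→{q7}; now {q0, q1, q2, q3, q4, q5, q6, q7}.
Read 'a': q0→∅, q1→{q1, q2, q7}, q2→{q1}, q3→{q3, q5, q7}, q4→∅, q5→{q0, q1, q5, q7}, q6→{q1, q2, q3}, q7→{q1, q2, q5}; now {q0, q1, q2, q3, q5, q7}.
Read 'b': q0→{q1, q4, q7}, q1→{q0, q6}, q2→{q3}, q3→∅, q5→{q5, q6, q7}, q7→{q7}; union {q0, q1, q3, q4, q5, q6, q7}; ε-closure = {q0, q1, q2, q3, q4, q5, q6, q7}.

{q0, q1, q2, q3, q4, q5, q6, q7}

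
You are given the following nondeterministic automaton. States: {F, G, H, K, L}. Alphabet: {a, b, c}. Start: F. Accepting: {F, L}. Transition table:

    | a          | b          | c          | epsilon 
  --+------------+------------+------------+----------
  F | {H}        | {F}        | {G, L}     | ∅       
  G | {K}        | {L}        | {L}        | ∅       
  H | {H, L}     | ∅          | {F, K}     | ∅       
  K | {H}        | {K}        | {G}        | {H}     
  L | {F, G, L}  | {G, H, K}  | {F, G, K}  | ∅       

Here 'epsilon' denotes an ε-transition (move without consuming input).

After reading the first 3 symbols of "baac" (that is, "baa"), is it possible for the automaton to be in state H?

Start in {F}.
Read 'b': {F} → {F}.
Read 'a': {F} → {H}.
Read 'a': {H} → {H, L}.
State H is in {H, L}.

Yes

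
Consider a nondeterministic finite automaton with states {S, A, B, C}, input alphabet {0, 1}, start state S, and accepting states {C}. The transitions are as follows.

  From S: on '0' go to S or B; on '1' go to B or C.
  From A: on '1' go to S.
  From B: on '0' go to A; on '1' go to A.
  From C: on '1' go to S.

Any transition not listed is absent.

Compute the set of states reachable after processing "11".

Start in {S}.
Read '1': S→{B, C}; now {B, C}.
Read '1': B→{A}, C→{S}; now {S, A}.

{S, A}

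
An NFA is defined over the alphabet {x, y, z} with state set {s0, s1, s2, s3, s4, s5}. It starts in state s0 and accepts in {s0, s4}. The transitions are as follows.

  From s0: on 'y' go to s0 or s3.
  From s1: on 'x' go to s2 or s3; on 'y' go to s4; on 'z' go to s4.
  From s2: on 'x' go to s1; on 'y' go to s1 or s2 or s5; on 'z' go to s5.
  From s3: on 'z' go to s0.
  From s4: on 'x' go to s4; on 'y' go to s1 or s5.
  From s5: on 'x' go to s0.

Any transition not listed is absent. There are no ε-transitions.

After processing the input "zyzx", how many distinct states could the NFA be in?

0

Start in {s0}.
Read 'z': s0→∅; now ∅.
The set is empty and remains empty for the remaining 3 symbols.
That set has 0 states.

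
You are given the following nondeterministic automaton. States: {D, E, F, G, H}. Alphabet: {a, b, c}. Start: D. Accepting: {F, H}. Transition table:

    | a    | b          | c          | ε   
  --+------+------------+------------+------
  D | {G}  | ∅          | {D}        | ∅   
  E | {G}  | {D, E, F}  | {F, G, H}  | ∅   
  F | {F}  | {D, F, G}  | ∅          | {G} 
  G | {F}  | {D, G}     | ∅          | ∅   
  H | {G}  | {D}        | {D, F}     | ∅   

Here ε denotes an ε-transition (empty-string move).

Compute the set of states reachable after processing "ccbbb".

Start in {D}.
Read 'c': D→{D}; now {D}.
Read 'c': D→{D}; now {D}.
Read 'b': D→∅; now ∅.
The set is empty and remains empty for the remaining 2 symbols.

∅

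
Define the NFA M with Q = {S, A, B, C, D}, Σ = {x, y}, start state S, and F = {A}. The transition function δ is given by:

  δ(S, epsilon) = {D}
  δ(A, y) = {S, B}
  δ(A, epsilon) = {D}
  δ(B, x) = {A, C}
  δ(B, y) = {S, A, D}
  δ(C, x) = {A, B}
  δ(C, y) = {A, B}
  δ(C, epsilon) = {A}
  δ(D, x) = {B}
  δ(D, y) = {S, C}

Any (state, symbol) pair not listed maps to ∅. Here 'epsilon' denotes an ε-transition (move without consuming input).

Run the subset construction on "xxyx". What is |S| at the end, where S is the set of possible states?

Start: ε-closure({S}) = {S, D}.
Read 'x': {S, D} → {B}.
Read 'x': {B} → {A, C, D}.
Read 'y': {A, C, D} → {S, A, B, C, D}.
Read 'x': {S, A, B, C, D} → {A, B, C, D}.
That set has 4 states.

4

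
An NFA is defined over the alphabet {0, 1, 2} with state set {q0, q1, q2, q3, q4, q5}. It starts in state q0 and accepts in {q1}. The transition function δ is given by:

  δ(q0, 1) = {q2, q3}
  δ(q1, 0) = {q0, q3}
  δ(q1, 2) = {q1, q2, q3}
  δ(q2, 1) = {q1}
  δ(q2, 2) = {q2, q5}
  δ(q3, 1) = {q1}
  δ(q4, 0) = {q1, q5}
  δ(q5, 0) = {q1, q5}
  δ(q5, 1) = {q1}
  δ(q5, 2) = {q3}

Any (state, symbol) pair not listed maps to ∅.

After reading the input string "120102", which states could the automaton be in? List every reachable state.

∅

Start in {q0}.
Read '1': {q0} → {q2, q3}.
Read '2': {q2, q3} → {q2, q5}.
Read '0': {q2, q5} → {q1, q5}.
Read '1': {q1, q5} → {q1}.
Read '0': {q1} → {q0, q3}.
Read '2': {q0, q3} → ∅.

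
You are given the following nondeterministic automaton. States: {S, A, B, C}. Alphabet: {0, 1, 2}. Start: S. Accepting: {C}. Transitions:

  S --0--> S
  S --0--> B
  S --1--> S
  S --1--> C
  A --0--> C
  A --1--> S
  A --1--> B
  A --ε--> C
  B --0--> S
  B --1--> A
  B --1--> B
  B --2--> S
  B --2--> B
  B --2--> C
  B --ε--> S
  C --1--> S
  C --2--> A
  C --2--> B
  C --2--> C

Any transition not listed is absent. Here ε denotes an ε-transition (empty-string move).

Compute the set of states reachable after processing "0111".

{S, A, B, C}

Start in {S}.
Read '0': S→{S, B}; now {S, B}.
Read '1': S→{S, C}, B→{A, B}; now {S, A, B, C}.
Read '1': S→{S, C}, A→{S, B}, B→{A, B}, C→{S}; now {S, A, B, C}.
Read '1': S→{S, C}, A→{S, B}, B→{A, B}, C→{S}; now {S, A, B, C}.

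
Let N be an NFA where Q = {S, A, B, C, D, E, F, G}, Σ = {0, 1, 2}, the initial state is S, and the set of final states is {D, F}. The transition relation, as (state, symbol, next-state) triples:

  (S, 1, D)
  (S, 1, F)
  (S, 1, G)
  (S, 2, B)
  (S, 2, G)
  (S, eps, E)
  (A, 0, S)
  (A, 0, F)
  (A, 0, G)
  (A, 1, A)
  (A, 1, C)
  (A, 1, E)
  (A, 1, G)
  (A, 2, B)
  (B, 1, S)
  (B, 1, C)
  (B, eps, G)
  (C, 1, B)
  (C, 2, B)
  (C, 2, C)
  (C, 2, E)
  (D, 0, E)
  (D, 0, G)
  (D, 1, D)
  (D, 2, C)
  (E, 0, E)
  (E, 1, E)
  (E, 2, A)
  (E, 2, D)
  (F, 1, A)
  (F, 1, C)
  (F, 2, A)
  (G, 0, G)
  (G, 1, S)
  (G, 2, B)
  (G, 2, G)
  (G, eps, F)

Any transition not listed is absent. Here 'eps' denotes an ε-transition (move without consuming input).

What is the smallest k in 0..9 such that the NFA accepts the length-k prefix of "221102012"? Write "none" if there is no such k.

1

Start: ε-closure({S}) = {S, E}.
Read '2': {S, E} → {A, B, D, F, G}.
None of the earlier sets intersect F, but {A, B, D, F, G} does.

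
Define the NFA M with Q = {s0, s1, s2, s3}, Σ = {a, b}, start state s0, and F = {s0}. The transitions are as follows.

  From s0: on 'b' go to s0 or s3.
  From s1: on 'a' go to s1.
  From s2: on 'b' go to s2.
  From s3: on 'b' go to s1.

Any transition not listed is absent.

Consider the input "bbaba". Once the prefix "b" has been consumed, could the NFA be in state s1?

Start in {s0}.
Read 'b': s0→{s0, s3}; now {s0, s3}.
State s1 is not in {s0, s3}.

No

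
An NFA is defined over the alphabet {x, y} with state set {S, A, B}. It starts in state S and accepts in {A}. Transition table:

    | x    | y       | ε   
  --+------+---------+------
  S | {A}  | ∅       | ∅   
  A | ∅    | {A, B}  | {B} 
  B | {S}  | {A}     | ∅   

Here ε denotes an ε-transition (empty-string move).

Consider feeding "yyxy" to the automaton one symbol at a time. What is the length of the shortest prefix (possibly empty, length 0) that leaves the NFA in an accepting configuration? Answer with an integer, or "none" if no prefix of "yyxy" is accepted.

none

Start in {S}.
Read 'y': S→∅; now ∅.
The set is empty and remains empty for the remaining 3 symbols.
No reachable set along the way intersects F.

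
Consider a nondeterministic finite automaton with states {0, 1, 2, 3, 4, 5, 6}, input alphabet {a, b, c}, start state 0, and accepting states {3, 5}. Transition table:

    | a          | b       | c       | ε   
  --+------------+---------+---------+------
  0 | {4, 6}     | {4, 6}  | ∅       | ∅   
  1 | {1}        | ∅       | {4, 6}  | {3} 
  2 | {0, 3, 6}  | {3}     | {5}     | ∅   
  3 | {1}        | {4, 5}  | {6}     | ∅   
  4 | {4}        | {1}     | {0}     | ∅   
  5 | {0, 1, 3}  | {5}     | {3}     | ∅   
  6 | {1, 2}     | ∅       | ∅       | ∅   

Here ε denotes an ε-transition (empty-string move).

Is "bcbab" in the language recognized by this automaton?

Start in {0}.
Read 'b': 0→{4, 6}; now {4, 6}.
Read 'c': 4→{0}, 6→∅; now {0}.
Read 'b': 0→{4, 6}; now {4, 6}.
Read 'a': 4→{4}, 6→{1, 2}; union {1, 2, 4}; ε-closure = {1, 2, 3, 4}.
Read 'b': 1→∅, 2→{3}, 3→{4, 5}, 4→{1}; now {1, 3, 4, 5}.
The final set {1, 3, 4, 5} contains the accepting states 3, 5.

Yes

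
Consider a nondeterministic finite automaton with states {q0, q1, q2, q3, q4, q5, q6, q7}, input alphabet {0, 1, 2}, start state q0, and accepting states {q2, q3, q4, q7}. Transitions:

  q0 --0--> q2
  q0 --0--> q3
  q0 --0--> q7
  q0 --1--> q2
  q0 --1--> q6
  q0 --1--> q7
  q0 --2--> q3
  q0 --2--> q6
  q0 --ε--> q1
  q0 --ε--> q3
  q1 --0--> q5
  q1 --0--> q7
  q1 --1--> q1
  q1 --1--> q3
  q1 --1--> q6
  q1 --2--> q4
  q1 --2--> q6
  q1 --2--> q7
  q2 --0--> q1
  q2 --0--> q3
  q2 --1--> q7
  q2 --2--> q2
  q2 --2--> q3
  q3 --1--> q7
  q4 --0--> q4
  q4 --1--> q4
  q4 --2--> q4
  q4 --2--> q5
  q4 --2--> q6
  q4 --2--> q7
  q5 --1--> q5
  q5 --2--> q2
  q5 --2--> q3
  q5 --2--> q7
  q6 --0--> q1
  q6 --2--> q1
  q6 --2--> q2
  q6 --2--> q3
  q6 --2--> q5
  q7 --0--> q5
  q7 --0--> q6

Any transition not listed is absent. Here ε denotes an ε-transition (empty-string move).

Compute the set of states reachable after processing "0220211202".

{q1, q2, q3, q4, q5, q6, q7}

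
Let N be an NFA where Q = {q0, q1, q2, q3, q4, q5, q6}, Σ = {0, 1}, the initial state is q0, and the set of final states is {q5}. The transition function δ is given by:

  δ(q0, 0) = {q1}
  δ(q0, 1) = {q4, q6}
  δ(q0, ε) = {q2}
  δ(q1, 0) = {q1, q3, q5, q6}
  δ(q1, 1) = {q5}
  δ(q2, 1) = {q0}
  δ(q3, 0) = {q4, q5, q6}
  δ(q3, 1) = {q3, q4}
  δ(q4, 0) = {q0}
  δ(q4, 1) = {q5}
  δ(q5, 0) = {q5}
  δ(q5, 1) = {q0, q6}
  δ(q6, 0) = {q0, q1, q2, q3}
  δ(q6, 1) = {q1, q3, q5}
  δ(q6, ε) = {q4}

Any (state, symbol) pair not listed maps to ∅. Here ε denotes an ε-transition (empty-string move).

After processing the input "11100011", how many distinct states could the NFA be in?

Start: ε-closure({q0}) = {q0, q2}.
Read '1': {q0, q2} → {q0, q2, q4, q6}.
Read '1': {q0, q2, q4, q6} → {q0, q1, q2, q3, q4, q5, q6}.
Read '1': {q0, q1, q2, q3, q4, q5, q6} → {q0, q1, q2, q3, q4, q5, q6}.
Read '0': {q0, q1, q2, q3, q4, q5, q6} → {q0, q1, q2, q3, q4, q5, q6}.
Read '0': {q0, q1, q2, q3, q4, q5, q6} → {q0, q1, q2, q3, q4, q5, q6}.
Read '0': {q0, q1, q2, q3, q4, q5, q6} → {q0, q1, q2, q3, q4, q5, q6}.
Read '1': {q0, q1, q2, q3, q4, q5, q6} → {q0, q1, q2, q3, q4, q5, q6}.
Read '1': {q0, q1, q2, q3, q4, q5, q6} → {q0, q1, q2, q3, q4, q5, q6}.
That set has 7 states.

7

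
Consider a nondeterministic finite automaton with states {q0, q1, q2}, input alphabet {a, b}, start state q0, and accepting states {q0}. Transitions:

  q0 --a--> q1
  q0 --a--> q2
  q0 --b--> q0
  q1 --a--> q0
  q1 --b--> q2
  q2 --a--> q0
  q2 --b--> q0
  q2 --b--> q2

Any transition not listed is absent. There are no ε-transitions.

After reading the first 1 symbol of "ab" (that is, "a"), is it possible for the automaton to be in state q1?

Start in {q0}.
Read 'a': q0→{q1, q2}; now {q1, q2}.
State q1 is in {q1, q2}.

Yes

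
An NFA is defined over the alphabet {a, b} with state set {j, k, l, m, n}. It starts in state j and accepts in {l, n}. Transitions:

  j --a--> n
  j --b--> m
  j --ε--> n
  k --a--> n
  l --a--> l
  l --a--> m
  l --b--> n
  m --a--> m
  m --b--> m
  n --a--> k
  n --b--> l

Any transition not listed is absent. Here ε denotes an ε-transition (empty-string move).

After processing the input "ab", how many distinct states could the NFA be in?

Start: ε-closure({j}) = {j, n}.
Read 'a': j→{n}, n→{k}; now {k, n}.
Read 'b': k→∅, n→{l}; now {l}.
That set has 1 state.

1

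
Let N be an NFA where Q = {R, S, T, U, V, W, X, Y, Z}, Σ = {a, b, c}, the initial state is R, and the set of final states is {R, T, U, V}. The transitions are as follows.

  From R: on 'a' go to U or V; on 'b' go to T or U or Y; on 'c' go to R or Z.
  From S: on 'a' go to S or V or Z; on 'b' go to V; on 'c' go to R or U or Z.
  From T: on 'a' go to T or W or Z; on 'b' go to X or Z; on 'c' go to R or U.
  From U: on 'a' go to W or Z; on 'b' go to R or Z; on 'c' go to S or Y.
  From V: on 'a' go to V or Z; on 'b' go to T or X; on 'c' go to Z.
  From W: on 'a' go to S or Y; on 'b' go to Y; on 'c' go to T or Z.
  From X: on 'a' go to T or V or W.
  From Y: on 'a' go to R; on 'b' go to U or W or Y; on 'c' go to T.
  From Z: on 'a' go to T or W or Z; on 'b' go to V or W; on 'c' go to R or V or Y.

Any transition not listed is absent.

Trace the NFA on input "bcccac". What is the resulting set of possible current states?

Start in {R}.
Read 'b': {R} → {T, U, Y}.
Read 'c': {T, U, Y} → {R, S, T, U, Y}.
Read 'c': {R, S, T, U, Y} → {R, S, T, U, Y, Z}.
Read 'c': {R, S, T, U, Y, Z} → {R, S, T, U, V, Y, Z}.
Read 'a': {R, S, T, U, V, Y, Z} → {R, S, T, U, V, W, Z}.
Read 'c': {R, S, T, U, V, W, Z} → {R, S, T, U, V, Y, Z}.

{R, S, T, U, V, Y, Z}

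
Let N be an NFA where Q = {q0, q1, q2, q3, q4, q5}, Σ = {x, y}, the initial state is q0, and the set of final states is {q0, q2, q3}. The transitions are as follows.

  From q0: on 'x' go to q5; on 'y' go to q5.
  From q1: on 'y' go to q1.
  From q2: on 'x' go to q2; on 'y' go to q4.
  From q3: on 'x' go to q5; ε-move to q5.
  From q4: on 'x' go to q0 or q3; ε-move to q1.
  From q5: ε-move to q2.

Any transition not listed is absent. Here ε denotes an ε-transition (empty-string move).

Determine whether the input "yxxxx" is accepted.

Start in {q0}.
Read 'y': {q0} → {q2, q5}.
Read 'x': {q2, q5} → {q2}.
Read 'x': {q2} → {q2}.
Read 'x': {q2} → {q2}.
Read 'x': {q2} → {q2}.
The final set {q2} contains the accepting state q2.

Yes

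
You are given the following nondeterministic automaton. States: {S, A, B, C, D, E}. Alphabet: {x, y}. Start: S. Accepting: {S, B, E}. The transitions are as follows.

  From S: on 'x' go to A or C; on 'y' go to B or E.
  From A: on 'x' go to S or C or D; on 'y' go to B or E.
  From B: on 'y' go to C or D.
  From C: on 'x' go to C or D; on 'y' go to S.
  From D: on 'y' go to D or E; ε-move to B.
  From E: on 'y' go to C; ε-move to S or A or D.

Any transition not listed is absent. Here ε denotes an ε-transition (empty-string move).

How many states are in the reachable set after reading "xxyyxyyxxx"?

Start in {S}.
Read 'x': {S} → {A, C}.
Read 'x': {A, C} → {S, B, C, D}.
Read 'y': {S, B, C, D} → {S, A, B, C, D, E}.
Read 'y': {S, A, B, C, D, E} → {S, A, B, C, D, E}.
Read 'x': {S, A, B, C, D, E} → {S, A, B, C, D}.
Read 'y': {S, A, B, C, D} → {S, A, B, C, D, E}.
Read 'y': {S, A, B, C, D, E} → {S, A, B, C, D, E}.
Read 'x': {S, A, B, C, D, E} → {S, A, B, C, D}.
Read 'x': {S, A, B, C, D} → {S, A, B, C, D}.
Read 'x': {S, A, B, C, D} → {S, A, B, C, D}.
That set has 5 states.

5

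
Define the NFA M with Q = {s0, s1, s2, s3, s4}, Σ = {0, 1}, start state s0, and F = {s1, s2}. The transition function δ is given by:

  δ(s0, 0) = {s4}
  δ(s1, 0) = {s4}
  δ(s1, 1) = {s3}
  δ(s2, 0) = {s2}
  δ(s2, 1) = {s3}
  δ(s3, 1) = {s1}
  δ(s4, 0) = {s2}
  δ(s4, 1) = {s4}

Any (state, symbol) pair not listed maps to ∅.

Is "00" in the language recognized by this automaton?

Start in {s0}.
Read '0': s0→{s4}; now {s4}.
Read '0': s4→{s2}; now {s2}.
The final set {s2} contains the accepting state s2.

Yes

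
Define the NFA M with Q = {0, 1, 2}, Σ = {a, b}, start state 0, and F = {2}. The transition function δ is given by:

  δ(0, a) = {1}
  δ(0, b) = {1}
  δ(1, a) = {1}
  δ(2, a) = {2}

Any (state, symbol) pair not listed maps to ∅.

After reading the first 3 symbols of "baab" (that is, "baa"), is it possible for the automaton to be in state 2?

No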